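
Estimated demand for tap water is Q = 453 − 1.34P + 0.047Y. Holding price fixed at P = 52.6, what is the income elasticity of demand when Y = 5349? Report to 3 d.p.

0.397

At P = 52.6, Y = 5349: Q = 633.919.
Holding P constant, ∂Q/∂Y = 0.047.
η_Y = (∂Q/∂Y)·(Y/Q) = 0.047 × (5349/633.919) = 0.397.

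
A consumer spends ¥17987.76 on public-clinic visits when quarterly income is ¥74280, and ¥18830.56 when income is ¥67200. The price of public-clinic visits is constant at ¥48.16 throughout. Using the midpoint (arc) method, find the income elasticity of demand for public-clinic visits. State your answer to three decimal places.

With a constant price, Q₁ = 17987.76/48.16 = 373.500 and Q₂ = 18830.56/48.16 = 391.000 (equivalently, work directly with expenditure since P cancels).
Midpoint %ΔQ = (18830.56 − 17987.76)/18409.16 = 0.04578; midpoint %ΔI = (67200 − 74280)/70740 = -0.10008.
η = 0.04578 / -0.10008 = -0.457.

-0.457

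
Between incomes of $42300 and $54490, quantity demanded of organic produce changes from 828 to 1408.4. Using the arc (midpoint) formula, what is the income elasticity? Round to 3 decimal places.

2.061

ΔQ = 1408.4 − 828 = 580.4; midpoint Q̄ = (828 + 1408.4)/2 = 1118.2.
ΔI = 54490 − 42300 = 12190; midpoint Ī = (42300 + 54490)/2 = 48395.
η = (ΔQ/Q̄) ÷ (ΔI/Ī) = (580.4/1118.2) ÷ (12190/48395) = 2.061.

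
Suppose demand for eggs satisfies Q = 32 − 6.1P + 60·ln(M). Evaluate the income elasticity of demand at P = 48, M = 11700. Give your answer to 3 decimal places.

0.199

At P = 48, M = 11700: Q = 301.241.
Holding P constant, ∂Q/∂M = 60/M = 0.00512821.
η_M = (∂Q/∂M)·(M/Q) = 0.00512821 × (11700/301.241) = 0.199.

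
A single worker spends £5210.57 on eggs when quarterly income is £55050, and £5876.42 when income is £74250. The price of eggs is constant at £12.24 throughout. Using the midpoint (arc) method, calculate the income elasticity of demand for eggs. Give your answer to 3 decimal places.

0.404

With a constant price, Q₁ = 5210.57/12.24 = 425.700 and Q₂ = 5876.42/12.24 = 480.100 (equivalently, work directly with expenditure since P cancels).
Midpoint %ΔQ = (5876.42 − 5210.57)/5543.50 = 0.12011; midpoint %ΔI = (74250 − 55050)/64650 = 0.29698.
η = 0.12011 / 0.29698 = 0.404.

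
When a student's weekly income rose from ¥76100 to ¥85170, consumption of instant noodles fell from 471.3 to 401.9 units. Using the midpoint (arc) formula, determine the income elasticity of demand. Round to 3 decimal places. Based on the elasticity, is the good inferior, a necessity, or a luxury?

ΔQ = 401.9 − 471.3 = -69.4; midpoint Q̄ = (471.3 + 401.9)/2 = 436.6.
ΔI = 85170 − 76100 = 9070; midpoint Ī = (76100 + 85170)/2 = 80635.
η = (ΔQ/Q̄) ÷ (ΔI/Ī) = (-69.4/436.6) ÷ (9070/80635) = -1.413.
η < 0 ⇒ inferior good.

-1.413 (inferior good)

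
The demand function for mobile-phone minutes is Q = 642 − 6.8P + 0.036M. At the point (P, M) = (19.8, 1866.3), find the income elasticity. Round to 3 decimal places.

At P = 19.8, M = 1866.3: Q = 574.547.
Holding P constant, ∂Q/∂M = 0.036.
η_M = (∂Q/∂M)·(M/Q) = 0.036 × (1866.3/574.547) = 0.117.

0.117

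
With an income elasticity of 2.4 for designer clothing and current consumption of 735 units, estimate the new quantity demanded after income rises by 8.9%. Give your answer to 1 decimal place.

892.0

%ΔQ ≈ η × %ΔI = 2.4 × 8.9% = 21.36%.
New Q ≈ 735 × (1 + 0.2136) = 892.0.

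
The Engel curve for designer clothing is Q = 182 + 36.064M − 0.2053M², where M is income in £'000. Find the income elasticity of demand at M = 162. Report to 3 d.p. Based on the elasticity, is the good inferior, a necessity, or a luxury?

At M = 162: Q = 636.4748.
dQ/dM = 36.064 − 0.4106M = -30.45320.
η = (dQ/dM)·(M/Q) = -30.45320 × (162/636.4748) = -7.751.
η < 0 ⇒ inferior good.

-7.751 (inferior good)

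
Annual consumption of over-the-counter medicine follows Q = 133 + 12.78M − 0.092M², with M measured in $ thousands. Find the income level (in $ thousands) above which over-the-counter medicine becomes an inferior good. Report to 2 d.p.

69.46

dQ/dM = 12.78 − 0.184M.
The good is inferior where dQ/dM < 0. Setting dQ/dM = 0 gives M = 12.78 / 0.184 = 69.46.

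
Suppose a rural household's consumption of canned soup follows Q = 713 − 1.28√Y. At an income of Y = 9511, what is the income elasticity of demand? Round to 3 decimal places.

At Y = 9511: Q = 588.169.
dQ/dY = -1.28/(2√Y) = -0.00656246 at this income.
η = (dQ/dY)·(Y/Q) = -0.00656246 × (9511/588.169) = -0.106.

-0.106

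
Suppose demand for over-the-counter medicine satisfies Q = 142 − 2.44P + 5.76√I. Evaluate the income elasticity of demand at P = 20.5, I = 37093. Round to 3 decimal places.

At P = 20.5, I = 37093: Q = 1201.330.
Holding P constant, ∂Q/∂I = 5.76/(2√I) = 0.0149536.
η_I = (∂Q/∂I)·(I/Q) = 0.0149536 × (37093/1201.330) = 0.462.

0.462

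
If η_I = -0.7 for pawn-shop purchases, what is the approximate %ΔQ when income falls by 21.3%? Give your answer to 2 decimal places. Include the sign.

%ΔQ ≈ η × %ΔI = -0.7 × (-21.3%) = 14.91%.

14.91%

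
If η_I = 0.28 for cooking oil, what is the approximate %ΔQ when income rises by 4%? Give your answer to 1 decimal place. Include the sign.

1.1%

%ΔQ ≈ η × %ΔI = 0.28 × 4% = 1.1%.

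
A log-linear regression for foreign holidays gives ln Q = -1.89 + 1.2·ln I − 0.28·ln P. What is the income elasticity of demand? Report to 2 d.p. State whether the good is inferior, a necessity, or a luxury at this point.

In a log-linear demand, the coefficient on ln I is the income elasticity.
So η = 1.20.
η > 1 ⇒ luxury.

1.20 (luxury)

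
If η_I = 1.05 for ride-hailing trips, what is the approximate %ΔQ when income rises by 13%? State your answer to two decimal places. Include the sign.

%ΔQ ≈ η × %ΔI = 1.05 × 13% = 13.65%.

13.65%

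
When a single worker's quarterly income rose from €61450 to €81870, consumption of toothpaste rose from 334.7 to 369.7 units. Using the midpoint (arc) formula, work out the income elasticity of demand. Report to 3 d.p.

0.349

ΔQ = 369.7 − 334.7 = 35; midpoint Q̄ = (334.7 + 369.7)/2 = 352.2.
ΔI = 81870 − 61450 = 20420; midpoint Ī = (61450 + 81870)/2 = 71660.
η = (ΔQ/Q̄) ÷ (ΔI/Ī) = (35/352.2) ÷ (20420/71660) = 0.349.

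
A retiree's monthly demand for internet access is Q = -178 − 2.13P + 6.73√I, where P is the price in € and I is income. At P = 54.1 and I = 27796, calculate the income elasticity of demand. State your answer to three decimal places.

0.677

At P = 54.1, I = 27796: Q = 828.802.
Holding P constant, ∂Q/∂I = 6.73/(2√I) = 0.0201834.
η_I = (∂Q/∂I)·(I/Q) = 0.0201834 × (27796/828.802) = 0.677.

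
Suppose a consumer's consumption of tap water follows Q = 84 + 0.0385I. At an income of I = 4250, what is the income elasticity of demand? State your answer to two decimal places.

At I = 4250: Q = 247.625.
dQ/dI = 0.0385.
η = (dQ/dI)·(I/Q) = 0.0385 × (4250/247.625) = 0.66.

0.66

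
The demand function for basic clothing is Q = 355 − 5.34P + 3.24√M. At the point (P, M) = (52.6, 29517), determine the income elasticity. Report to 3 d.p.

At P = 52.6, M = 29517: Q = 630.765.
Holding P constant, ∂Q/∂M = 3.24/(2√M) = 0.00942929.
η_M = (∂Q/∂M)·(M/Q) = 0.00942929 × (29517/630.765) = 0.441.

0.441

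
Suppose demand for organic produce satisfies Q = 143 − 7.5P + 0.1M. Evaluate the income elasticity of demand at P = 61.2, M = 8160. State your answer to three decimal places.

1.632

At P = 61.2, M = 8160: Q = 500.000.
Holding P constant, ∂Q/∂M = 0.1.
η_M = (∂Q/∂M)·(M/Q) = 0.1 × (8160/500.000) = 1.632.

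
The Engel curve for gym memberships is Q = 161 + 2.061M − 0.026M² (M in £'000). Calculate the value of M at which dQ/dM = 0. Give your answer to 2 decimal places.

39.63

dQ/dM = 2.061 − 0.052M.
The good is inferior where dQ/dM < 0. Setting dQ/dM = 0 gives M = 2.061 / 0.052 = 39.63.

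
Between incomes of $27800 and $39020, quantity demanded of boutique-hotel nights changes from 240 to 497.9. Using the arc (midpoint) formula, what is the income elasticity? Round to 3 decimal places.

2.081

ΔQ = 497.9 − 240 = 257.9; midpoint Q̄ = (240 + 497.9)/2 = 368.95.
ΔI = 39020 − 27800 = 11220; midpoint Ī = (27800 + 39020)/2 = 33410.
η = (ΔQ/Q̄) ÷ (ΔI/Ī) = (257.9/368.95) ÷ (11220/33410) = 2.081.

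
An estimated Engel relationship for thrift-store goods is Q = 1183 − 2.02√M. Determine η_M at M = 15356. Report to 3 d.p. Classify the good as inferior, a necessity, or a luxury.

-0.134 (inferior good)

At M = 15356: Q = 932.683.
dQ/dM = -2.02/(2√M) = -0.00815046 at this income.
η = (dQ/dM)·(M/Q) = -0.00815046 × (15356/932.683) = -0.134.
Since η < 0, the good is an inferior good.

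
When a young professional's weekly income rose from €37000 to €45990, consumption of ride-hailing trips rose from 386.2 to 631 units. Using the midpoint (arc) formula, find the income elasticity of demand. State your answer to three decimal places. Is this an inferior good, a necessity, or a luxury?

2.222 (luxury)

ΔQ = 631 − 386.2 = 244.8; midpoint Q̄ = (386.2 + 631)/2 = 508.6.
ΔI = 45990 − 37000 = 8990; midpoint Ī = (37000 + 45990)/2 = 41495.
η = (ΔQ/Q̄) ÷ (ΔI/Ī) = (244.8/508.6) ÷ (8990/41495) = 2.222.
η > 1 ⇒ luxury.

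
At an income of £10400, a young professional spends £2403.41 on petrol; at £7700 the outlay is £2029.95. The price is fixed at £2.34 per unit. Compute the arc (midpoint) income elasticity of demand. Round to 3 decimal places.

0.565

With a constant price, Q₁ = 2403.41/2.34 = 1027.098 and Q₂ = 2029.95/2.34 = 867.500 (equivalently, work directly with expenditure since P cancels).
Midpoint %ΔQ = (2029.95 − 2403.41)/2216.68 = -0.16848; midpoint %ΔI = (7700 − 10400)/9050 = -0.29834.
η = -0.16848 / -0.29834 = 0.565.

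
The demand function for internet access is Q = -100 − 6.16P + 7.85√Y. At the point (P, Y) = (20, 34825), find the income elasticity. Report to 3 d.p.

0.590

At P = 20, Y = 34825: Q = 1241.724.
Holding P constant, ∂Q/∂Y = 7.85/(2√Y) = 0.0210327.
η_Y = (∂Q/∂Y)·(Y/Q) = 0.0210327 × (34825/1241.724) = 0.590.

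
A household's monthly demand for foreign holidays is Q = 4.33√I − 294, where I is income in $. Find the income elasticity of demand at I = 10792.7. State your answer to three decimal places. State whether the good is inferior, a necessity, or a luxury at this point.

1.443 (luxury)

At I = 10792.7: Q = 155.835.
dQ/dI = 4.33/(2√I) = 0.0208398 at this income.
η = (dQ/dI)·(I/Q) = 0.0208398 × (10792.7/155.835) = 1.443.
Since η > 1, the good is a luxury.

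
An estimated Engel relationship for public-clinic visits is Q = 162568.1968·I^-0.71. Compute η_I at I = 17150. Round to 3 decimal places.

-0.710

For Q = A·I^β the income elasticity is constant and equal to β.
Here β = -0.71, so η = -0.710.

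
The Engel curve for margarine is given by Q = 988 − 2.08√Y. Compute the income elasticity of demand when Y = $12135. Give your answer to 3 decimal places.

At Y = 12135: Q = 758.869.
dQ/dY = -2.08/(2√Y) = -0.0094409 at this income.
η = (dQ/dY)·(Y/Q) = -0.0094409 × (12135/758.869) = -0.151.

-0.151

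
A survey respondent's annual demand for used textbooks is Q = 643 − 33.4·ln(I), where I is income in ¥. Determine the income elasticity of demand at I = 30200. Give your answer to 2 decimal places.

-0.11

At I = 30200: Q = 298.459.
dQ/dI = -33.4/I = -0.00110596 at this income.
η = (dQ/dI)·(I/Q) = -0.00110596 × (30200/298.459) = -0.11.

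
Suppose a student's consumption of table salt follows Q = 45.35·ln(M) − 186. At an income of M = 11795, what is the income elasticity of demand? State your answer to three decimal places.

0.190

At M = 11795: Q = 239.176.
dQ/dM = 45.35/M = 0.00384485 at this income.
η = (dQ/dM)·(M/Q) = 0.00384485 × (11795/239.176) = 0.190.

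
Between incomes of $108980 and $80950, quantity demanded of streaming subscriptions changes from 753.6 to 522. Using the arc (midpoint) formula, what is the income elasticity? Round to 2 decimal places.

ΔQ = 522 − 753.6 = -231.6; midpoint Q̄ = (753.6 + 522)/2 = 637.8.
ΔI = 80950 − 108980 = -28030; midpoint Ī = (108980 + 80950)/2 = 94965.
η = (ΔQ/Q̄) ÷ (ΔI/Ī) = (-231.6/637.8) ÷ (-28030/94965) = 1.23.

1.23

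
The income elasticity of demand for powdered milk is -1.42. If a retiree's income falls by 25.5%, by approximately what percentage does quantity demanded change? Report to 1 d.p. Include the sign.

%ΔQ ≈ η × %ΔI = -1.42 × (-25.5%) = 36.2%.

36.2%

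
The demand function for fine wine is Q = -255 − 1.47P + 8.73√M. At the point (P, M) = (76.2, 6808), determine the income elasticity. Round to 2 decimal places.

At P = 76.2, M = 6808: Q = 353.304.
Holding P constant, ∂Q/∂M = 8.73/(2√M) = 0.0529023.
η_M = (∂Q/∂M)·(M/Q) = 0.0529023 × (6808/353.304) = 1.02.

1.02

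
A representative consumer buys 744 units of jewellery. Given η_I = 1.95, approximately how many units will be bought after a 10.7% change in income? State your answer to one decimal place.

%ΔQ ≈ η × %ΔI = 1.95 × 10.7% = 20.865%.
New Q ≈ 744 × (1 + 0.20865) = 899.2.

899.2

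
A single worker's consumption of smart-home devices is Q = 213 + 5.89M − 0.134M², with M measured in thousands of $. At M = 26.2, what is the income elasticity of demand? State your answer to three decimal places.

-0.108

At M = 26.2: Q = 275.3350.
dQ/dM = 5.89 − 0.268M = -1.13160.
η = (dQ/dM)·(M/Q) = -1.13160 × (26.2/275.3350) = -0.108.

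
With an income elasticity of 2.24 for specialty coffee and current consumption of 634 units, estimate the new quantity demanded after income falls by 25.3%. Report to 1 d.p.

274.7

%ΔQ ≈ η × %ΔI = 2.24 × (-25.3%) = -56.672%.
New Q ≈ 634 × (1 − 0.56672) = 274.7.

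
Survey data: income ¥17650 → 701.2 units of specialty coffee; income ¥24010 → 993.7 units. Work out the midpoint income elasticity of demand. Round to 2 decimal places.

ΔQ = 993.7 − 701.2 = 292.5; midpoint Q̄ = (701.2 + 993.7)/2 = 847.45.
ΔI = 24010 − 17650 = 6360; midpoint Ī = (17650 + 24010)/2 = 20830.
η = (ΔQ/Q̄) ÷ (ΔI/Ī) = (292.5/847.45) ÷ (6360/20830) = 1.13.

1.13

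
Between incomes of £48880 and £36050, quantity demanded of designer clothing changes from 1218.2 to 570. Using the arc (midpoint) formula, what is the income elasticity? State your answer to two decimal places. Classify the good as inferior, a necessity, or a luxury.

2.40 (luxury)

ΔQ = 570 − 1218.2 = -648.2; midpoint Q̄ = (1218.2 + 570)/2 = 894.1.
ΔI = 36050 − 48880 = -12830; midpoint Ī = (48880 + 36050)/2 = 42465.
η = (ΔQ/Q̄) ÷ (ΔI/Ī) = (-648.2/894.1) ÷ (-12830/42465) = 2.40.
η > 1 ⇒ luxury.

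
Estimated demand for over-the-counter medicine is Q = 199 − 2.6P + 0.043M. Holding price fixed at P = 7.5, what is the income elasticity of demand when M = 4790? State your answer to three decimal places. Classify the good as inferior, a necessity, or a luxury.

At P = 7.5, M = 4790: Q = 385.470.
Holding P constant, ∂Q/∂M = 0.043.
η_M = (∂Q/∂M)·(M/Q) = 0.043 × (4790/385.470) = 0.534.
Since 0 < η < 1, this is a necessity.

0.534 (necessity)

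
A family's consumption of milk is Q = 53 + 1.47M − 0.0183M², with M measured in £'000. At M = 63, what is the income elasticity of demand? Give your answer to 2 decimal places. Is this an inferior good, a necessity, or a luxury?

At M = 63: Q = 72.9773.
dQ/dM = 1.47 − 0.0366M = -0.83580.
η = (dQ/dM)·(M/Q) = -0.83580 × (63/72.9773) = -0.72.
η < 0 ⇒ inferior good.

-0.72 (inferior good)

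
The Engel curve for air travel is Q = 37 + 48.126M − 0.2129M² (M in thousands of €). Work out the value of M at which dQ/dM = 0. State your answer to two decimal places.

113.02

dQ/dM = 48.126 − 0.4258M.
The good is inferior where dQ/dM < 0. Setting dQ/dM = 0 gives M = 48.126 / 0.4258 = 113.02.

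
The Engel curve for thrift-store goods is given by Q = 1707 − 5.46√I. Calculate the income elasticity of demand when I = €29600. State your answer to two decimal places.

At I = 29600: Q = 767.626.
dQ/dI = -5.46/(2√I) = -0.0158678 at this income.
η = (dQ/dI)·(I/Q) = -0.0158678 × (29600/767.626) = -0.61.

-0.61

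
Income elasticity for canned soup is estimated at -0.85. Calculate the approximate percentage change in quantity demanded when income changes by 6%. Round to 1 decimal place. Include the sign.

-5.1%

%ΔQ ≈ η × %ΔI = -0.85 × 6% = -5.1%.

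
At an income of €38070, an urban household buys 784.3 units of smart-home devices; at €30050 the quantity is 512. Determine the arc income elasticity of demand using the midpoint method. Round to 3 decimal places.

1.784

ΔQ = 512 − 784.3 = -272.3; midpoint Q̄ = (784.3 + 512)/2 = 648.15.
ΔI = 30050 − 38070 = -8020; midpoint Ī = (38070 + 30050)/2 = 34060.
η = (ΔQ/Q̄) ÷ (ΔI/Ī) = (-272.3/648.15) ÷ (-8020/34060) = 1.784.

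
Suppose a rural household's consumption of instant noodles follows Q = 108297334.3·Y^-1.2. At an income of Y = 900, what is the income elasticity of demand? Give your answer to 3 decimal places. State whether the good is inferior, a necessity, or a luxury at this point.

For Q = A·Y^β the income elasticity is constant and equal to β.
Here β = -1.2, so η = -1.200.
Since η < 0, the good is an inferior good.

-1.200 (inferior good)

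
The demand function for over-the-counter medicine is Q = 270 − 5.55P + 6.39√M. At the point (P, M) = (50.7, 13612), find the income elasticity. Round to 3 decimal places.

At P = 50.7, M = 13612: Q = 734.139.
Holding P constant, ∂Q/∂M = 6.39/(2√M) = 0.0273848.
η_M = (∂Q/∂M)·(M/Q) = 0.0273848 × (13612/734.139) = 0.508.

0.508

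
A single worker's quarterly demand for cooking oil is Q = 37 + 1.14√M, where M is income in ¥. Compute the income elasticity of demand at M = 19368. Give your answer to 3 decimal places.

At M = 19368: Q = 195.653.
dQ/dM = 1.14/(2√M) = 0.00409574 at this income.
η = (dQ/dM)·(M/Q) = 0.00409574 × (19368/195.653) = 0.405.

0.405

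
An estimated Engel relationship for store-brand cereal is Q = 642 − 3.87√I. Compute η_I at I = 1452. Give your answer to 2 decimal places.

-0.15

At I = 1452: Q = 494.533.
dQ/dI = -3.87/(2√I) = -0.0507806 at this income.
η = (dQ/dI)·(I/Q) = -0.0507806 × (1452/494.533) = -0.15.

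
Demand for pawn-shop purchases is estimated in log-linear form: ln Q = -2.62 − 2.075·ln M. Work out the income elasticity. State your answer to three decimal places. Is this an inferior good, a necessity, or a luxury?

In a log-linear demand, the coefficient on ln M is the income elasticity.
So η = -2.075.
η < 0 ⇒ inferior good.

-2.075 (inferior good)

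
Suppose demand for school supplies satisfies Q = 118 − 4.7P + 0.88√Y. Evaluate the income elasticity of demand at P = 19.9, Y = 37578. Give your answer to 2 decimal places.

0.44

At P = 19.9, Y = 37578: Q = 195.058.
Holding P constant, ∂Q/∂Y = 0.88/(2√Y) = 0.00226979.
η_Y = (∂Q/∂Y)·(Y/Q) = 0.00226979 × (37578/195.058) = 0.44.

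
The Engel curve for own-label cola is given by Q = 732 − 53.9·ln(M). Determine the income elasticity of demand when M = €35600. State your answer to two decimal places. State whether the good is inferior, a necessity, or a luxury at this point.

At M = 35600: Q = 167.123.
dQ/dM = -53.9/M = -0.00151404 at this income.
η = (dQ/dM)·(M/Q) = -0.00151404 × (35600/167.123) = -0.32.
Since η < 0, the good is an inferior good.

-0.32 (inferior good)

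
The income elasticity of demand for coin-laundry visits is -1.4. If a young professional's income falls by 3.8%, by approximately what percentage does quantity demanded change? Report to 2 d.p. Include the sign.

5.32%

%ΔQ ≈ η × %ΔI = -1.4 × (-3.8%) = 5.32%.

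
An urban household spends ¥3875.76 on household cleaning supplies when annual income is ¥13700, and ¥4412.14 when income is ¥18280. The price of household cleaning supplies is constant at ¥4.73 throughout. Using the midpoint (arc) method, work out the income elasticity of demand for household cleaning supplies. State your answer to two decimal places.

0.45

With a constant price, Q₁ = 3875.76/4.73 = 819.400 and Q₂ = 4412.14/4.73 = 932.799 (equivalently, work directly with expenditure since P cancels).
Midpoint %ΔQ = (4412.14 − 3875.76)/4143.95 = 0.12944; midpoint %ΔI = (18280 − 13700)/15990 = 0.28643.
η = 0.12944 / 0.28643 = 0.45.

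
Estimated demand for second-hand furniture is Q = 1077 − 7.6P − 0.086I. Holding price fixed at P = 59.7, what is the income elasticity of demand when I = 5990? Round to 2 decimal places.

At P = 59.7, I = 5990: Q = 108.140.
Holding P constant, ∂Q/∂I = −0.086.
η_I = (∂Q/∂I)·(I/Q) = -0.086 × (5990/108.140) = -4.76.

-4.76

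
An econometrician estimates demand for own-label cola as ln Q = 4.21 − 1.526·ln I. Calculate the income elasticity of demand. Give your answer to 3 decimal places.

In a log-linear demand, the coefficient on ln I is the income elasticity.
So η = -1.526.

-1.526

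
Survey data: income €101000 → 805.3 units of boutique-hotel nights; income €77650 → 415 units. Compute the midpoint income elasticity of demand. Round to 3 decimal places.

2.447

ΔQ = 415 − 805.3 = -390.3; midpoint Q̄ = (805.3 + 415)/2 = 610.15.
ΔI = 77650 − 101000 = -23350; midpoint Ī = (101000 + 77650)/2 = 89325.
η = (ΔQ/Q̄) ÷ (ΔI/Ī) = (-390.3/610.15) ÷ (-23350/89325) = 2.447.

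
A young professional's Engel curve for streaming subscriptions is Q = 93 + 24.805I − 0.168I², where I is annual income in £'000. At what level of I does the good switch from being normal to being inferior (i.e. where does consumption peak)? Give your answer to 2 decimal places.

dQ/dI = 24.805 − 0.336I.
The good is inferior where dQ/dI < 0. Setting dQ/dI = 0 gives I = 24.805 / 0.336 = 73.82.

73.82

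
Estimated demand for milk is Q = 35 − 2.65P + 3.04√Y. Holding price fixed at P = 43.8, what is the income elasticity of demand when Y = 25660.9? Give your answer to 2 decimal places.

0.60

At P = 43.8, Y = 25660.9: Q = 405.908.
Holding P constant, ∂Q/∂Y = 3.04/(2√Y) = 0.00948872.
η_Y = (∂Q/∂Y)·(Y/Q) = 0.00948872 × (25660.9/405.908) = 0.60.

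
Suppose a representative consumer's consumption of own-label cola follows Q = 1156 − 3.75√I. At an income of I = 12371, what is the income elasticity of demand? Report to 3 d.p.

-0.282

At I = 12371: Q = 738.906.
dQ/dI = -3.75/(2√I) = -0.0168577 at this income.
η = (dQ/dI)·(I/Q) = -0.0168577 × (12371/738.906) = -0.282.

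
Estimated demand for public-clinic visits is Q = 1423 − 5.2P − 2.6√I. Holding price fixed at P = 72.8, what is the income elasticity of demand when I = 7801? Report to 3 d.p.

-0.141

At P = 72.8, I = 7801: Q = 814.799.
Holding P constant, ∂Q/∂I = -2.6/(2√I) = -0.0147187.
η_I = (∂Q/∂I)·(I/Q) = -0.0147187 × (7801/814.799) = -0.141.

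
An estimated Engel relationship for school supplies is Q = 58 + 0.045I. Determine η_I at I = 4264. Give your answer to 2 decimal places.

0.77

At I = 4264: Q = 249.880.
dQ/dI = 0.045.
η = (dQ/dI)·(I/Q) = 0.045 × (4264/249.880) = 0.77.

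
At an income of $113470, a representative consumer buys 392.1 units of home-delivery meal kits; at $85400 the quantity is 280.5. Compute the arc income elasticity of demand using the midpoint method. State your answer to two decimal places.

ΔQ = 280.5 − 392.1 = -111.6; midpoint Q̄ = (392.1 + 280.5)/2 = 336.3.
ΔI = 85400 − 113470 = -28070; midpoint Ī = (113470 + 85400)/2 = 99435.
η = (ΔQ/Q̄) ÷ (ΔI/Ī) = (-111.6/336.3) ÷ (-28070/99435) = 1.18.

1.18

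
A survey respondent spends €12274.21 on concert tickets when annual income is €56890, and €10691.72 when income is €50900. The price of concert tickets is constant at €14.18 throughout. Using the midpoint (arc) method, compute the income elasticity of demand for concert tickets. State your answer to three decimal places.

With a constant price, Q₁ = 12274.21/14.18 = 865.600 and Q₂ = 10691.72/14.18 = 754.000 (equivalently, work directly with expenditure since P cancels).
Midpoint %ΔQ = (10691.72 − 12274.21)/11482.97 = -0.13781; midpoint %ΔI = (50900 − 56890)/53895 = -0.11114.
η = -0.13781 / -0.11114 = 1.240.

1.240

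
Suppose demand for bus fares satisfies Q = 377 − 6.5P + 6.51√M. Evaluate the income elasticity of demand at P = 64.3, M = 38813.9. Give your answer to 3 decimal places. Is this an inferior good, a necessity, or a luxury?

At P = 64.3, M = 38813.9: Q = 1241.601.
Holding P constant, ∂Q/∂M = 6.51/(2√M) = 0.0165218.
η_M = (∂Q/∂M)·(M/Q) = 0.0165218 × (38813.9/1241.601) = 0.516.
Since 0 < η < 1, this is a necessity.

0.516 (necessity)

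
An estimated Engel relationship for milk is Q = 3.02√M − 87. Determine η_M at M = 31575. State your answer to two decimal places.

At M = 31575: Q = 449.635.
dQ/dM = 3.02/(2√M) = 0.00849778 at this income.
η = (dQ/dM)·(M/Q) = 0.00849778 × (31575/449.635) = 0.60.

0.60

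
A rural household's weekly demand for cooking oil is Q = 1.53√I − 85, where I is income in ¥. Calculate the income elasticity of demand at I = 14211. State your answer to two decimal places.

0.94

At I = 14211: Q = 97.391.
dQ/dI = 1.53/(2√I) = 0.00641725 at this income.
η = (dQ/dI)·(I/Q) = 0.00641725 × (14211/97.391) = 0.94.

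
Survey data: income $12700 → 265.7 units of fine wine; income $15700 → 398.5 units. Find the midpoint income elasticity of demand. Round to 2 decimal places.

1.89

ΔQ = 398.5 − 265.7 = 132.8; midpoint Q̄ = (265.7 + 398.5)/2 = 332.1.
ΔI = 15700 − 12700 = 3000; midpoint Ī = (12700 + 15700)/2 = 14200.
η = (ΔQ/Q̄) ÷ (ΔI/Ī) = (132.8/332.1) ÷ (3000/14200) = 1.89.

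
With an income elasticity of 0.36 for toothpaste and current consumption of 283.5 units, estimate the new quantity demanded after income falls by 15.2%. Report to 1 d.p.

268.0

%ΔQ ≈ η × %ΔI = 0.36 × (-15.2%) = -5.472%.
New Q ≈ 283.5 × (1 − 0.05472) = 268.0.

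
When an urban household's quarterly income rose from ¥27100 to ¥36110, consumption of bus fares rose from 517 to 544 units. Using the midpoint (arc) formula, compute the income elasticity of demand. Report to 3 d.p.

ΔQ = 544 − 517 = 27; midpoint Q̄ = (517 + 544)/2 = 530.5.
ΔI = 36110 − 27100 = 9010; midpoint Ī = (27100 + 36110)/2 = 31605.
η = (ΔQ/Q̄) ÷ (ΔI/Ī) = (27/530.5) ÷ (9010/31605) = 0.179.

0.179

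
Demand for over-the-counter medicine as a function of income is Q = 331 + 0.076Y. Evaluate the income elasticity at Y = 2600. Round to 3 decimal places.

At Y = 2600: Q = 528.600.
dQ/dY = 0.076.
η = (dQ/dY)·(Y/Q) = 0.076 × (2600/528.600) = 0.374.

0.374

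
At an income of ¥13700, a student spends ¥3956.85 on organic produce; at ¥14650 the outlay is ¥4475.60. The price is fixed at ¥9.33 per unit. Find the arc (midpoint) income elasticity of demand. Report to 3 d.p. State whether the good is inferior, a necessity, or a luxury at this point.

1.836 (luxury)

With a constant price, Q₁ = 3956.85/9.33 = 424.100 and Q₂ = 4475.60/9.33 = 479.700 (equivalently, work directly with expenditure since P cancels).
Midpoint %ΔQ = (4475.60 − 3956.85)/4216.23 = 0.12304; midpoint %ΔI = (14650 − 13700)/14175 = 0.06702.
η = 0.12304 / 0.06702 = 1.836.
η > 1 ⇒ luxury.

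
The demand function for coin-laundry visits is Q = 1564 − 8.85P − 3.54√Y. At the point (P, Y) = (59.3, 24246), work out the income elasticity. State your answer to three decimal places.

At P = 59.3, Y = 24246: Q = 487.977.
Holding P constant, ∂Q/∂Y = -3.54/(2√Y) = -0.0113672.
η_Y = (∂Q/∂Y)·(Y/Q) = -0.0113672 × (24246/487.977) = -0.565.

-0.565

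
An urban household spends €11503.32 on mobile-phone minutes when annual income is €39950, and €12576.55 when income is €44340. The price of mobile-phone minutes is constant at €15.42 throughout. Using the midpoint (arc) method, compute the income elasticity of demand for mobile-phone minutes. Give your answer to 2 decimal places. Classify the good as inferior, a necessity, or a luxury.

With a constant price, Q₁ = 11503.32/15.42 = 746.000 and Q₂ = 12576.55/15.42 = 815.600 (equivalently, work directly with expenditure since P cancels).
Midpoint %ΔQ = (12576.55 − 11503.32)/12039.94 = 0.08914; midpoint %ΔI = (44340 − 39950)/42145 = 0.10416.
η = 0.08914 / 0.10416 = 0.86.
0 < η < 1 ⇒ necessity.

0.86 (necessity)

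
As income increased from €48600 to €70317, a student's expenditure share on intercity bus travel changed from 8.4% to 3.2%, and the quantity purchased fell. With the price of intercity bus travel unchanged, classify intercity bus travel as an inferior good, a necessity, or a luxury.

inferior good

Quantity demanded falls as income rises, so η < 0.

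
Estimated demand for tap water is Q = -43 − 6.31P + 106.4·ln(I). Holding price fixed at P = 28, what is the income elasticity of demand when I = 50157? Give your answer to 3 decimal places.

At P = 28, I = 50157: Q = 931.878.
Holding P constant, ∂Q/∂I = 106.4/I = 0.00212134.
η_I = (∂Q/∂I)·(I/Q) = 0.00212134 × (50157/931.878) = 0.114.

0.114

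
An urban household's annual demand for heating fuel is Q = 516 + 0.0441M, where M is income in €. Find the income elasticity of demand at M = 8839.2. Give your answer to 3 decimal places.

At M = 8839.2: Q = 905.809.
dQ/dM = 0.0441.
η = (dQ/dM)·(M/Q) = 0.0441 × (8839.2/905.809) = 0.430.

0.430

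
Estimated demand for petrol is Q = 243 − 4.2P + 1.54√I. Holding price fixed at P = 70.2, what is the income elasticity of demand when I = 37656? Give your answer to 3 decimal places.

0.605

At P = 70.2, I = 37656: Q = 246.999.
Holding P constant, ∂Q/∂I = 1.54/(2√I) = 0.00396802.
η_I = (∂Q/∂I)·(I/Q) = 0.00396802 × (37656/246.999) = 0.605.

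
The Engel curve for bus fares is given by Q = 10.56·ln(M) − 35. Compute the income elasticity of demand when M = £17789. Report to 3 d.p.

0.155

At M = 17789: Q = 68.344.
dQ/dM = 10.56/M = 0.000593625 at this income.
η = (dQ/dM)·(M/Q) = 0.000593625 × (17789/68.344) = 0.155.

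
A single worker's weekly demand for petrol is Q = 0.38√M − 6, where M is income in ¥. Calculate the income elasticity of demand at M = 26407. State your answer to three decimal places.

0.554

At M = 26407: Q = 55.751.
dQ/dM = 0.38/(2√M) = 0.00116921 at this income.
η = (dQ/dM)·(M/Q) = 0.00116921 × (26407/55.751) = 0.554.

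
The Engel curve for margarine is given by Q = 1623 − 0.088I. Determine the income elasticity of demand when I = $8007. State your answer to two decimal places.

At I = 8007: Q = 918.384.
dQ/dI = −0.088.
η = (dQ/dI)·(I/Q) = -0.088 × (8007/918.384) = -0.77.

-0.77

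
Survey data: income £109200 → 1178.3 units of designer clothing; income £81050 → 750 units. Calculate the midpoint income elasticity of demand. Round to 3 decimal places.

ΔQ = 750 − 1178.3 = -428.3; midpoint Q̄ = (1178.3 + 750)/2 = 964.15.
ΔI = 81050 − 109200 = -28150; midpoint Ī = (109200 + 81050)/2 = 95125.
η = (ΔQ/Q̄) ÷ (ΔI/Ī) = (-428.3/964.15) ÷ (-28150/95125) = 1.501.

1.501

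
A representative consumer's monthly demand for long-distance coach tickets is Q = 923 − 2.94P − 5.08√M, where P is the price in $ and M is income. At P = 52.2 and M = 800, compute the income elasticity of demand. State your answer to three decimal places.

At P = 52.2, M = 800: Q = 625.848.
Holding P constant, ∂Q/∂M = -5.08/(2√M) = -0.0898026.
η_M = (∂Q/∂M)·(M/Q) = -0.0898026 × (800/625.848) = -0.115.

-0.115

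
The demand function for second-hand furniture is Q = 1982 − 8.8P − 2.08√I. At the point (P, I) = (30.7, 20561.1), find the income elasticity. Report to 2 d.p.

At P = 30.7, I = 20561.1: Q = 1413.586.
Holding P constant, ∂Q/∂I = -2.08/(2√I) = -0.00725287.
η_I = (∂Q/∂I)·(I/Q) = -0.00725287 × (20561.1/1413.586) = -0.11.

-0.11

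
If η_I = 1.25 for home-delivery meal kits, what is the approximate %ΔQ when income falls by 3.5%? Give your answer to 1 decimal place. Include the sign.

-4.4%

%ΔQ ≈ η × %ΔI = 1.25 × (-3.5%) = -4.4%.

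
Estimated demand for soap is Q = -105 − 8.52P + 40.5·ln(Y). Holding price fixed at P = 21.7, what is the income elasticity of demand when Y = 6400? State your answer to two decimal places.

0.62

At P = 21.7, Y = 6400: Q = 65.060.
Holding P constant, ∂Q/∂Y = 40.5/Y = 0.00632813.
η_Y = (∂Q/∂Y)·(Y/Q) = 0.00632813 × (6400/65.060) = 0.62.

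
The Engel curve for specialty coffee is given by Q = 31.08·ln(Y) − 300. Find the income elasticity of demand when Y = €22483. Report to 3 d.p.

At Y = 22483: Q = 11.438.
dQ/dY = 31.08/Y = 0.00138238 at this income.
η = (dQ/dY)·(Y/Q) = 0.00138238 × (22483/11.438) = 2.717.

2.717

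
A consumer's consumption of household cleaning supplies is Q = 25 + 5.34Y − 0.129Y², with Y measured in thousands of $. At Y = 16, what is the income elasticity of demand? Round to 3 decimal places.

At Y = 16: Q = 77.4160.
dQ/dY = 5.34 − 0.258Y = 1.21200.
η = (dQ/dY)·(Y/Q) = 1.21200 × (16/77.4160) = 0.250.

0.250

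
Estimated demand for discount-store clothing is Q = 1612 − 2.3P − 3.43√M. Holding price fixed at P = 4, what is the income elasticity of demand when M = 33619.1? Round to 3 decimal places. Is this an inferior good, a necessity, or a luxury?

At P = 4, M = 33619.1: Q = 973.892.
Holding P constant, ∂Q/∂M = -3.43/(2√M) = -0.00935343.
η_M = (∂Q/∂M)·(M/Q) = -0.00935343 × (33619.1/973.892) = -0.323.
Since η < 0, this is an inferior good.

-0.323 (inferior good)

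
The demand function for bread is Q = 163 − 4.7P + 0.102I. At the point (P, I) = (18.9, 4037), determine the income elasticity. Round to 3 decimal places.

At P = 18.9, I = 4037: Q = 485.944.
Holding P constant, ∂Q/∂I = 0.102.
η_I = (∂Q/∂I)·(I/Q) = 0.102 × (4037/485.944) = 0.847.

0.847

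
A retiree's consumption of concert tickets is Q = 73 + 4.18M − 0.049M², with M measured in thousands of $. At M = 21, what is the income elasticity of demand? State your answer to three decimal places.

0.320

At M = 21: Q = 139.1710.
dQ/dM = 4.18 − 0.098M = 2.12200.
η = (dQ/dM)·(M/Q) = 2.12200 × (21/139.1710) = 0.320.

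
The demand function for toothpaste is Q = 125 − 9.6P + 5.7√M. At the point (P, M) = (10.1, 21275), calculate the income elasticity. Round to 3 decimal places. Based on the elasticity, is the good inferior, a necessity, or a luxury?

At P = 10.1, M = 21275: Q = 859.439.
Holding P constant, ∂Q/∂M = 5.7/(2√M) = 0.0195393.
η_M = (∂Q/∂M)·(M/Q) = 0.0195393 × (21275/859.439) = 0.484.
Since 0 < η < 1, this is a necessity.

0.484 (necessity)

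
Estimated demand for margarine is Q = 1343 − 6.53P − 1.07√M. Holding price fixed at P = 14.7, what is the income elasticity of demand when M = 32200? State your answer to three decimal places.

At P = 14.7, M = 32200: Q = 1055.004.
Holding P constant, ∂Q/∂M = -1.07/(2√M) = -0.00298144.
η_M = (∂Q/∂M)·(M/Q) = -0.00298144 × (32200/1055.004) = -0.091.

-0.091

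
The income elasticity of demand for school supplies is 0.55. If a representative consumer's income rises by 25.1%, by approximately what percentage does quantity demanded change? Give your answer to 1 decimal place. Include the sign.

13.8%

%ΔQ ≈ η × %ΔI = 0.55 × 25.1% = 13.8%.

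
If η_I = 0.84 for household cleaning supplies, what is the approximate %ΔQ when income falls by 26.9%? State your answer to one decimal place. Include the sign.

%ΔQ ≈ η × %ΔI = 0.84 × (-26.9%) = -22.6%.

-22.6%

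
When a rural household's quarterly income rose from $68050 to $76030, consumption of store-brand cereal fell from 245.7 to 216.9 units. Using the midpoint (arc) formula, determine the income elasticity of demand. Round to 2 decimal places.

-1.12

ΔQ = 216.9 − 245.7 = -28.8; midpoint Q̄ = (245.7 + 216.9)/2 = 231.3.
ΔI = 76030 − 68050 = 7980; midpoint Ī = (68050 + 76030)/2 = 72040.
η = (ΔQ/Q̄) ÷ (ΔI/Ī) = (-28.8/231.3) ÷ (7980/72040) = -1.12.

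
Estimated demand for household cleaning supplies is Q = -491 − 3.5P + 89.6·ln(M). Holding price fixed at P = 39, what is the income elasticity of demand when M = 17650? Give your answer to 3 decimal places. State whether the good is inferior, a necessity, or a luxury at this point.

0.360 (necessity)

At P = 39, M = 17650: Q = 248.653.
Holding P constant, ∂Q/∂M = 89.6/M = 0.00507649.
η_M = (∂Q/∂M)·(M/Q) = 0.00507649 × (17650/248.653) = 0.360.
Since 0 < η < 1, this is a necessity.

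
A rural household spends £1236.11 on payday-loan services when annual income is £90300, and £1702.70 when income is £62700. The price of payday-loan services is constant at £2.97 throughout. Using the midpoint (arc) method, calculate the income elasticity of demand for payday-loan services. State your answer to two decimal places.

With a constant price, Q₁ = 1236.11/2.97 = 416.199 and Q₂ = 1702.70/2.97 = 573.300 (equivalently, work directly with expenditure since P cancels).
Midpoint %ΔQ = (1702.70 − 1236.11)/1469.41 = 0.31754; midpoint %ΔI = (62700 − 90300)/76500 = -0.36078.
η = 0.31754 / -0.36078 = -0.88.

-0.88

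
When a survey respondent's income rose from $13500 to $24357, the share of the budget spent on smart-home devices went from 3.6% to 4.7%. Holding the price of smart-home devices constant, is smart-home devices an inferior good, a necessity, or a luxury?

luxury

The budget share rises as income rises, so η > 1.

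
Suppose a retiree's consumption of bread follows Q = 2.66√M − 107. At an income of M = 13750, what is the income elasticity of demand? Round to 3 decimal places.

0.761

At M = 13750: Q = 204.913.
dQ/dM = 2.66/(2√M) = 0.0113423 at this income.
η = (dQ/dM)·(M/Q) = 0.0113423 × (13750/204.913) = 0.761.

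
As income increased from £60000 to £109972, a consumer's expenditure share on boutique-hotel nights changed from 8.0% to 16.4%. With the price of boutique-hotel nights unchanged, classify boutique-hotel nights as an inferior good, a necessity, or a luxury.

luxury

The budget share rises as income rises, so η > 1.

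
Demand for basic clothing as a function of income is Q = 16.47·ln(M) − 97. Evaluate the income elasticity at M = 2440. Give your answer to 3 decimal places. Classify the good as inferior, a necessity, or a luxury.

At M = 2440: Q = 31.462.
dQ/dM = 16.47/M = 0.00675 at this income.
η = (dQ/dM)·(M/Q) = 0.00675 × (2440/31.462) = 0.523.
Since 0 < η < 1, the good is a necessity.

0.523 (necessity)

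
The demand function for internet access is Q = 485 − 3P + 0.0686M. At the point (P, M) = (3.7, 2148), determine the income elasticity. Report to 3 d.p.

0.237

At P = 3.7, M = 2148: Q = 621.253.
Holding P constant, ∂Q/∂M = 0.0686.
η_M = (∂Q/∂M)·(M/Q) = 0.0686 × (2148/621.253) = 0.237.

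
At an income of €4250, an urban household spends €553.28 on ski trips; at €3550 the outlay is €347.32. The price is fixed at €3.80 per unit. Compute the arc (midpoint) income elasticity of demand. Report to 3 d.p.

With a constant price, Q₁ = 553.28/3.80 = 145.600 and Q₂ = 347.32/3.80 = 91.400 (equivalently, work directly with expenditure since P cancels).
Midpoint %ΔQ = (347.32 − 553.28)/450.30 = -0.45738; midpoint %ΔI = (3550 − 4250)/3900 = -0.17949.
η = -0.45738 / -0.17949 = 2.548.

2.548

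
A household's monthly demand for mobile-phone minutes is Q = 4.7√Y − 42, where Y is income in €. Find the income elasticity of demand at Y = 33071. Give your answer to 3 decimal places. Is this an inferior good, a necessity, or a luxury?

0.526 (necessity)

At Y = 33071: Q = 812.715.
dQ/dY = 4.7/(2√Y) = 0.0129224 at this income.
η = (dQ/dY)·(Y/Q) = 0.0129224 × (33071/812.715) = 0.526.
Since 0 < η < 1, the good is a necessity.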